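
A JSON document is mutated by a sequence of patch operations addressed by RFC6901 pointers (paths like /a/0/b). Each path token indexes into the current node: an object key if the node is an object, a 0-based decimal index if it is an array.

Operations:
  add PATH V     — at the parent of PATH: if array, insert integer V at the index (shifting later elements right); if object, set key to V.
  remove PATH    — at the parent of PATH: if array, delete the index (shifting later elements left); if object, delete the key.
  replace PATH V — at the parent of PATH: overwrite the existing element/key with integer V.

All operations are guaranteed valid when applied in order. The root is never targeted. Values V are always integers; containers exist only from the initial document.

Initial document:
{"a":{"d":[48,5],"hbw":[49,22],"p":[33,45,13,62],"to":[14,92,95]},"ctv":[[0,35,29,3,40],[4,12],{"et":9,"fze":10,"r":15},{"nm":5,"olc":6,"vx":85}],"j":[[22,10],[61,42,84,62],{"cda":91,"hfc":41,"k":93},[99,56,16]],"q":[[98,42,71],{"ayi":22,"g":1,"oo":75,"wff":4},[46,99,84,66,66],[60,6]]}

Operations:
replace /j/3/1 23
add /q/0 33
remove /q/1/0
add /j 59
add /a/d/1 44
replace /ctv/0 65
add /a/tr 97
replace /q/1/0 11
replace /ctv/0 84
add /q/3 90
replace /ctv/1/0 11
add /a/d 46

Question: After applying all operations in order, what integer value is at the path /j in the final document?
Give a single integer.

Answer: 59

Derivation:
After op 1 (replace /j/3/1 23): {"a":{"d":[48,5],"hbw":[49,22],"p":[33,45,13,62],"to":[14,92,95]},"ctv":[[0,35,29,3,40],[4,12],{"et":9,"fze":10,"r":15},{"nm":5,"olc":6,"vx":85}],"j":[[22,10],[61,42,84,62],{"cda":91,"hfc":41,"k":93},[99,23,16]],"q":[[98,42,71],{"ayi":22,"g":1,"oo":75,"wff":4},[46,99,84,66,66],[60,6]]}
After op 2 (add /q/0 33): {"a":{"d":[48,5],"hbw":[49,22],"p":[33,45,13,62],"to":[14,92,95]},"ctv":[[0,35,29,3,40],[4,12],{"et":9,"fze":10,"r":15},{"nm":5,"olc":6,"vx":85}],"j":[[22,10],[61,42,84,62],{"cda":91,"hfc":41,"k":93},[99,23,16]],"q":[33,[98,42,71],{"ayi":22,"g":1,"oo":75,"wff":4},[46,99,84,66,66],[60,6]]}
After op 3 (remove /q/1/0): {"a":{"d":[48,5],"hbw":[49,22],"p":[33,45,13,62],"to":[14,92,95]},"ctv":[[0,35,29,3,40],[4,12],{"et":9,"fze":10,"r":15},{"nm":5,"olc":6,"vx":85}],"j":[[22,10],[61,42,84,62],{"cda":91,"hfc":41,"k":93},[99,23,16]],"q":[33,[42,71],{"ayi":22,"g":1,"oo":75,"wff":4},[46,99,84,66,66],[60,6]]}
After op 4 (add /j 59): {"a":{"d":[48,5],"hbw":[49,22],"p":[33,45,13,62],"to":[14,92,95]},"ctv":[[0,35,29,3,40],[4,12],{"et":9,"fze":10,"r":15},{"nm":5,"olc":6,"vx":85}],"j":59,"q":[33,[42,71],{"ayi":22,"g":1,"oo":75,"wff":4},[46,99,84,66,66],[60,6]]}
After op 5 (add /a/d/1 44): {"a":{"d":[48,44,5],"hbw":[49,22],"p":[33,45,13,62],"to":[14,92,95]},"ctv":[[0,35,29,3,40],[4,12],{"et":9,"fze":10,"r":15},{"nm":5,"olc":6,"vx":85}],"j":59,"q":[33,[42,71],{"ayi":22,"g":1,"oo":75,"wff":4},[46,99,84,66,66],[60,6]]}
After op 6 (replace /ctv/0 65): {"a":{"d":[48,44,5],"hbw":[49,22],"p":[33,45,13,62],"to":[14,92,95]},"ctv":[65,[4,12],{"et":9,"fze":10,"r":15},{"nm":5,"olc":6,"vx":85}],"j":59,"q":[33,[42,71],{"ayi":22,"g":1,"oo":75,"wff":4},[46,99,84,66,66],[60,6]]}
After op 7 (add /a/tr 97): {"a":{"d":[48,44,5],"hbw":[49,22],"p":[33,45,13,62],"to":[14,92,95],"tr":97},"ctv":[65,[4,12],{"et":9,"fze":10,"r":15},{"nm":5,"olc":6,"vx":85}],"j":59,"q":[33,[42,71],{"ayi":22,"g":1,"oo":75,"wff":4},[46,99,84,66,66],[60,6]]}
After op 8 (replace /q/1/0 11): {"a":{"d":[48,44,5],"hbw":[49,22],"p":[33,45,13,62],"to":[14,92,95],"tr":97},"ctv":[65,[4,12],{"et":9,"fze":10,"r":15},{"nm":5,"olc":6,"vx":85}],"j":59,"q":[33,[11,71],{"ayi":22,"g":1,"oo":75,"wff":4},[46,99,84,66,66],[60,6]]}
After op 9 (replace /ctv/0 84): {"a":{"d":[48,44,5],"hbw":[49,22],"p":[33,45,13,62],"to":[14,92,95],"tr":97},"ctv":[84,[4,12],{"et":9,"fze":10,"r":15},{"nm":5,"olc":6,"vx":85}],"j":59,"q":[33,[11,71],{"ayi":22,"g":1,"oo":75,"wff":4},[46,99,84,66,66],[60,6]]}
After op 10 (add /q/3 90): {"a":{"d":[48,44,5],"hbw":[49,22],"p":[33,45,13,62],"to":[14,92,95],"tr":97},"ctv":[84,[4,12],{"et":9,"fze":10,"r":15},{"nm":5,"olc":6,"vx":85}],"j":59,"q":[33,[11,71],{"ayi":22,"g":1,"oo":75,"wff":4},90,[46,99,84,66,66],[60,6]]}
After op 11 (replace /ctv/1/0 11): {"a":{"d":[48,44,5],"hbw":[49,22],"p":[33,45,13,62],"to":[14,92,95],"tr":97},"ctv":[84,[11,12],{"et":9,"fze":10,"r":15},{"nm":5,"olc":6,"vx":85}],"j":59,"q":[33,[11,71],{"ayi":22,"g":1,"oo":75,"wff":4},90,[46,99,84,66,66],[60,6]]}
After op 12 (add /a/d 46): {"a":{"d":46,"hbw":[49,22],"p":[33,45,13,62],"to":[14,92,95],"tr":97},"ctv":[84,[11,12],{"et":9,"fze":10,"r":15},{"nm":5,"olc":6,"vx":85}],"j":59,"q":[33,[11,71],{"ayi":22,"g":1,"oo":75,"wff":4},90,[46,99,84,66,66],[60,6]]}
Value at /j: 59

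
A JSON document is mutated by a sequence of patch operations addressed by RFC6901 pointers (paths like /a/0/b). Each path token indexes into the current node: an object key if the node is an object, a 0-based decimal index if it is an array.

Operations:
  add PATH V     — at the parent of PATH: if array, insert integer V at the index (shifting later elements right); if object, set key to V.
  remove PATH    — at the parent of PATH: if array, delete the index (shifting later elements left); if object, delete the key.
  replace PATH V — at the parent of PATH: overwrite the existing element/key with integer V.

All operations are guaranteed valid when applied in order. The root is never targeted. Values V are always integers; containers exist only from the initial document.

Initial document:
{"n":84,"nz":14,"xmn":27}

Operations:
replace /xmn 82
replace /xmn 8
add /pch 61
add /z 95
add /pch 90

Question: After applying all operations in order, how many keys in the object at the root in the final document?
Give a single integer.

Answer: 5

Derivation:
After op 1 (replace /xmn 82): {"n":84,"nz":14,"xmn":82}
After op 2 (replace /xmn 8): {"n":84,"nz":14,"xmn":8}
After op 3 (add /pch 61): {"n":84,"nz":14,"pch":61,"xmn":8}
After op 4 (add /z 95): {"n":84,"nz":14,"pch":61,"xmn":8,"z":95}
After op 5 (add /pch 90): {"n":84,"nz":14,"pch":90,"xmn":8,"z":95}
Size at the root: 5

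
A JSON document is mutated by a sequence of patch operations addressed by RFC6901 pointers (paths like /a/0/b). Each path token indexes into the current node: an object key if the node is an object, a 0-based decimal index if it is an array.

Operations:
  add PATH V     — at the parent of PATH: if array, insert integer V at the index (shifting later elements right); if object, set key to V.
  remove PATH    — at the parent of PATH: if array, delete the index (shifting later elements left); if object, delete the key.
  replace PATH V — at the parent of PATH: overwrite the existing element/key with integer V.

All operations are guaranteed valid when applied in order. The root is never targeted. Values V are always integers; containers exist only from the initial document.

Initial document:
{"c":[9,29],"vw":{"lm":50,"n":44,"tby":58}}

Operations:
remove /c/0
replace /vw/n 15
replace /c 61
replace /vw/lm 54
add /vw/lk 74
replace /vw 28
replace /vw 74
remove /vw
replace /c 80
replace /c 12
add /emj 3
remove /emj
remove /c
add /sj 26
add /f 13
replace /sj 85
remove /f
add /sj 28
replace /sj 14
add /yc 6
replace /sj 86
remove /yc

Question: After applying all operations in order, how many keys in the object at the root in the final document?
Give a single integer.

Answer: 1

Derivation:
After op 1 (remove /c/0): {"c":[29],"vw":{"lm":50,"n":44,"tby":58}}
After op 2 (replace /vw/n 15): {"c":[29],"vw":{"lm":50,"n":15,"tby":58}}
After op 3 (replace /c 61): {"c":61,"vw":{"lm":50,"n":15,"tby":58}}
After op 4 (replace /vw/lm 54): {"c":61,"vw":{"lm":54,"n":15,"tby":58}}
After op 5 (add /vw/lk 74): {"c":61,"vw":{"lk":74,"lm":54,"n":15,"tby":58}}
After op 6 (replace /vw 28): {"c":61,"vw":28}
After op 7 (replace /vw 74): {"c":61,"vw":74}
After op 8 (remove /vw): {"c":61}
After op 9 (replace /c 80): {"c":80}
After op 10 (replace /c 12): {"c":12}
After op 11 (add /emj 3): {"c":12,"emj":3}
After op 12 (remove /emj): {"c":12}
After op 13 (remove /c): {}
After op 14 (add /sj 26): {"sj":26}
After op 15 (add /f 13): {"f":13,"sj":26}
After op 16 (replace /sj 85): {"f":13,"sj":85}
After op 17 (remove /f): {"sj":85}
After op 18 (add /sj 28): {"sj":28}
After op 19 (replace /sj 14): {"sj":14}
After op 20 (add /yc 6): {"sj":14,"yc":6}
After op 21 (replace /sj 86): {"sj":86,"yc":6}
After op 22 (remove /yc): {"sj":86}
Size at the root: 1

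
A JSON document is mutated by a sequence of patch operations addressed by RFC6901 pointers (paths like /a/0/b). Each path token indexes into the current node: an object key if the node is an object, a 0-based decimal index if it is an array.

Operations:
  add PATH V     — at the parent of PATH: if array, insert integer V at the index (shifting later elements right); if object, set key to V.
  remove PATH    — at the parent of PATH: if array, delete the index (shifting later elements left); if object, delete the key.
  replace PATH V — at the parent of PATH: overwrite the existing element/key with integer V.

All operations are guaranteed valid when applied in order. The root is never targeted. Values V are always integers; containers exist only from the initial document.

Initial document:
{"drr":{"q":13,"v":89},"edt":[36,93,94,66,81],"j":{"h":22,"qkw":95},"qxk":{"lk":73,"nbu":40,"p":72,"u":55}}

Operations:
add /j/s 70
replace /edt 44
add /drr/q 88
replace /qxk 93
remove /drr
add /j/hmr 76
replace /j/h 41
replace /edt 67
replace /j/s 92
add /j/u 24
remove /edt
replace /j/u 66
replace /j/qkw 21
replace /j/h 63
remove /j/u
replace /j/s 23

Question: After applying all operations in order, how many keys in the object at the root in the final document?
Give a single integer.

After op 1 (add /j/s 70): {"drr":{"q":13,"v":89},"edt":[36,93,94,66,81],"j":{"h":22,"qkw":95,"s":70},"qxk":{"lk":73,"nbu":40,"p":72,"u":55}}
After op 2 (replace /edt 44): {"drr":{"q":13,"v":89},"edt":44,"j":{"h":22,"qkw":95,"s":70},"qxk":{"lk":73,"nbu":40,"p":72,"u":55}}
After op 3 (add /drr/q 88): {"drr":{"q":88,"v":89},"edt":44,"j":{"h":22,"qkw":95,"s":70},"qxk":{"lk":73,"nbu":40,"p":72,"u":55}}
After op 4 (replace /qxk 93): {"drr":{"q":88,"v":89},"edt":44,"j":{"h":22,"qkw":95,"s":70},"qxk":93}
After op 5 (remove /drr): {"edt":44,"j":{"h":22,"qkw":95,"s":70},"qxk":93}
After op 6 (add /j/hmr 76): {"edt":44,"j":{"h":22,"hmr":76,"qkw":95,"s":70},"qxk":93}
After op 7 (replace /j/h 41): {"edt":44,"j":{"h":41,"hmr":76,"qkw":95,"s":70},"qxk":93}
After op 8 (replace /edt 67): {"edt":67,"j":{"h":41,"hmr":76,"qkw":95,"s":70},"qxk":93}
After op 9 (replace /j/s 92): {"edt":67,"j":{"h":41,"hmr":76,"qkw":95,"s":92},"qxk":93}
After op 10 (add /j/u 24): {"edt":67,"j":{"h":41,"hmr":76,"qkw":95,"s":92,"u":24},"qxk":93}
After op 11 (remove /edt): {"j":{"h":41,"hmr":76,"qkw":95,"s":92,"u":24},"qxk":93}
After op 12 (replace /j/u 66): {"j":{"h":41,"hmr":76,"qkw":95,"s":92,"u":66},"qxk":93}
After op 13 (replace /j/qkw 21): {"j":{"h":41,"hmr":76,"qkw":21,"s":92,"u":66},"qxk":93}
After op 14 (replace /j/h 63): {"j":{"h":63,"hmr":76,"qkw":21,"s":92,"u":66},"qxk":93}
After op 15 (remove /j/u): {"j":{"h":63,"hmr":76,"qkw":21,"s":92},"qxk":93}
After op 16 (replace /j/s 23): {"j":{"h":63,"hmr":76,"qkw":21,"s":23},"qxk":93}
Size at the root: 2

Answer: 2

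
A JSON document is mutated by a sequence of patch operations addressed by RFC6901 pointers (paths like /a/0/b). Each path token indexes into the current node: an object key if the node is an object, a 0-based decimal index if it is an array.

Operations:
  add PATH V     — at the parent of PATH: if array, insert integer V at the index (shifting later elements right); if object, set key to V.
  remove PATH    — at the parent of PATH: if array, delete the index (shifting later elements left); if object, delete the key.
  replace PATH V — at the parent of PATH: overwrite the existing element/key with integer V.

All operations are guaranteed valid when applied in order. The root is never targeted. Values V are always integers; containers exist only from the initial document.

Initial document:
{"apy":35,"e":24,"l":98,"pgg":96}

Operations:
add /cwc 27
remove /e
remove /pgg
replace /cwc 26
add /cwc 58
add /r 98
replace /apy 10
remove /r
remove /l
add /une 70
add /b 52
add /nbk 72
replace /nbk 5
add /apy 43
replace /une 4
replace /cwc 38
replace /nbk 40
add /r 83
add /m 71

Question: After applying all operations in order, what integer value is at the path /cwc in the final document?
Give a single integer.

After op 1 (add /cwc 27): {"apy":35,"cwc":27,"e":24,"l":98,"pgg":96}
After op 2 (remove /e): {"apy":35,"cwc":27,"l":98,"pgg":96}
After op 3 (remove /pgg): {"apy":35,"cwc":27,"l":98}
After op 4 (replace /cwc 26): {"apy":35,"cwc":26,"l":98}
After op 5 (add /cwc 58): {"apy":35,"cwc":58,"l":98}
After op 6 (add /r 98): {"apy":35,"cwc":58,"l":98,"r":98}
After op 7 (replace /apy 10): {"apy":10,"cwc":58,"l":98,"r":98}
After op 8 (remove /r): {"apy":10,"cwc":58,"l":98}
After op 9 (remove /l): {"apy":10,"cwc":58}
After op 10 (add /une 70): {"apy":10,"cwc":58,"une":70}
After op 11 (add /b 52): {"apy":10,"b":52,"cwc":58,"une":70}
After op 12 (add /nbk 72): {"apy":10,"b":52,"cwc":58,"nbk":72,"une":70}
After op 13 (replace /nbk 5): {"apy":10,"b":52,"cwc":58,"nbk":5,"une":70}
After op 14 (add /apy 43): {"apy":43,"b":52,"cwc":58,"nbk":5,"une":70}
After op 15 (replace /une 4): {"apy":43,"b":52,"cwc":58,"nbk":5,"une":4}
After op 16 (replace /cwc 38): {"apy":43,"b":52,"cwc":38,"nbk":5,"une":4}
After op 17 (replace /nbk 40): {"apy":43,"b":52,"cwc":38,"nbk":40,"une":4}
After op 18 (add /r 83): {"apy":43,"b":52,"cwc":38,"nbk":40,"r":83,"une":4}
After op 19 (add /m 71): {"apy":43,"b":52,"cwc":38,"m":71,"nbk":40,"r":83,"une":4}
Value at /cwc: 38

Answer: 38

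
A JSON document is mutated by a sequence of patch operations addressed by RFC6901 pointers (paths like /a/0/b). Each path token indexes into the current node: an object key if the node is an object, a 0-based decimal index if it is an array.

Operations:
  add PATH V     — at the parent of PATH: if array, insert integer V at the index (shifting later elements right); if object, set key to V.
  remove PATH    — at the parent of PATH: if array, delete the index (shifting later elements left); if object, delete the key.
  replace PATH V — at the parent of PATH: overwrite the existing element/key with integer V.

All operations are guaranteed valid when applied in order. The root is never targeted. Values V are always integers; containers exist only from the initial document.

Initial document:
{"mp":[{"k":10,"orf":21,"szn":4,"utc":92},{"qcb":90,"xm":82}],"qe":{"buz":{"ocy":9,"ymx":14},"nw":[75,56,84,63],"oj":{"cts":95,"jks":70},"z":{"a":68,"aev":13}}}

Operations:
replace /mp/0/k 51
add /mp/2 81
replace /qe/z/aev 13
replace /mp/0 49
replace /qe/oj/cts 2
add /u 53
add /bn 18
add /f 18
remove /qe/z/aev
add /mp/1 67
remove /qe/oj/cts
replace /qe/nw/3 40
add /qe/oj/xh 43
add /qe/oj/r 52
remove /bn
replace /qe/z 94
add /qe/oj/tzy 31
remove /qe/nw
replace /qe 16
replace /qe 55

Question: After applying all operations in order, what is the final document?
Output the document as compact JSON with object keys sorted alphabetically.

Answer: {"f":18,"mp":[49,67,{"qcb":90,"xm":82},81],"qe":55,"u":53}

Derivation:
After op 1 (replace /mp/0/k 51): {"mp":[{"k":51,"orf":21,"szn":4,"utc":92},{"qcb":90,"xm":82}],"qe":{"buz":{"ocy":9,"ymx":14},"nw":[75,56,84,63],"oj":{"cts":95,"jks":70},"z":{"a":68,"aev":13}}}
After op 2 (add /mp/2 81): {"mp":[{"k":51,"orf":21,"szn":4,"utc":92},{"qcb":90,"xm":82},81],"qe":{"buz":{"ocy":9,"ymx":14},"nw":[75,56,84,63],"oj":{"cts":95,"jks":70},"z":{"a":68,"aev":13}}}
After op 3 (replace /qe/z/aev 13): {"mp":[{"k":51,"orf":21,"szn":4,"utc":92},{"qcb":90,"xm":82},81],"qe":{"buz":{"ocy":9,"ymx":14},"nw":[75,56,84,63],"oj":{"cts":95,"jks":70},"z":{"a":68,"aev":13}}}
After op 4 (replace /mp/0 49): {"mp":[49,{"qcb":90,"xm":82},81],"qe":{"buz":{"ocy":9,"ymx":14},"nw":[75,56,84,63],"oj":{"cts":95,"jks":70},"z":{"a":68,"aev":13}}}
After op 5 (replace /qe/oj/cts 2): {"mp":[49,{"qcb":90,"xm":82},81],"qe":{"buz":{"ocy":9,"ymx":14},"nw":[75,56,84,63],"oj":{"cts":2,"jks":70},"z":{"a":68,"aev":13}}}
After op 6 (add /u 53): {"mp":[49,{"qcb":90,"xm":82},81],"qe":{"buz":{"ocy":9,"ymx":14},"nw":[75,56,84,63],"oj":{"cts":2,"jks":70},"z":{"a":68,"aev":13}},"u":53}
After op 7 (add /bn 18): {"bn":18,"mp":[49,{"qcb":90,"xm":82},81],"qe":{"buz":{"ocy":9,"ymx":14},"nw":[75,56,84,63],"oj":{"cts":2,"jks":70},"z":{"a":68,"aev":13}},"u":53}
After op 8 (add /f 18): {"bn":18,"f":18,"mp":[49,{"qcb":90,"xm":82},81],"qe":{"buz":{"ocy":9,"ymx":14},"nw":[75,56,84,63],"oj":{"cts":2,"jks":70},"z":{"a":68,"aev":13}},"u":53}
After op 9 (remove /qe/z/aev): {"bn":18,"f":18,"mp":[49,{"qcb":90,"xm":82},81],"qe":{"buz":{"ocy":9,"ymx":14},"nw":[75,56,84,63],"oj":{"cts":2,"jks":70},"z":{"a":68}},"u":53}
After op 10 (add /mp/1 67): {"bn":18,"f":18,"mp":[49,67,{"qcb":90,"xm":82},81],"qe":{"buz":{"ocy":9,"ymx":14},"nw":[75,56,84,63],"oj":{"cts":2,"jks":70},"z":{"a":68}},"u":53}
After op 11 (remove /qe/oj/cts): {"bn":18,"f":18,"mp":[49,67,{"qcb":90,"xm":82},81],"qe":{"buz":{"ocy":9,"ymx":14},"nw":[75,56,84,63],"oj":{"jks":70},"z":{"a":68}},"u":53}
After op 12 (replace /qe/nw/3 40): {"bn":18,"f":18,"mp":[49,67,{"qcb":90,"xm":82},81],"qe":{"buz":{"ocy":9,"ymx":14},"nw":[75,56,84,40],"oj":{"jks":70},"z":{"a":68}},"u":53}
After op 13 (add /qe/oj/xh 43): {"bn":18,"f":18,"mp":[49,67,{"qcb":90,"xm":82},81],"qe":{"buz":{"ocy":9,"ymx":14},"nw":[75,56,84,40],"oj":{"jks":70,"xh":43},"z":{"a":68}},"u":53}
After op 14 (add /qe/oj/r 52): {"bn":18,"f":18,"mp":[49,67,{"qcb":90,"xm":82},81],"qe":{"buz":{"ocy":9,"ymx":14},"nw":[75,56,84,40],"oj":{"jks":70,"r":52,"xh":43},"z":{"a":68}},"u":53}
After op 15 (remove /bn): {"f":18,"mp":[49,67,{"qcb":90,"xm":82},81],"qe":{"buz":{"ocy":9,"ymx":14},"nw":[75,56,84,40],"oj":{"jks":70,"r":52,"xh":43},"z":{"a":68}},"u":53}
After op 16 (replace /qe/z 94): {"f":18,"mp":[49,67,{"qcb":90,"xm":82},81],"qe":{"buz":{"ocy":9,"ymx":14},"nw":[75,56,84,40],"oj":{"jks":70,"r":52,"xh":43},"z":94},"u":53}
After op 17 (add /qe/oj/tzy 31): {"f":18,"mp":[49,67,{"qcb":90,"xm":82},81],"qe":{"buz":{"ocy":9,"ymx":14},"nw":[75,56,84,40],"oj":{"jks":70,"r":52,"tzy":31,"xh":43},"z":94},"u":53}
After op 18 (remove /qe/nw): {"f":18,"mp":[49,67,{"qcb":90,"xm":82},81],"qe":{"buz":{"ocy":9,"ymx":14},"oj":{"jks":70,"r":52,"tzy":31,"xh":43},"z":94},"u":53}
After op 19 (replace /qe 16): {"f":18,"mp":[49,67,{"qcb":90,"xm":82},81],"qe":16,"u":53}
After op 20 (replace /qe 55): {"f":18,"mp":[49,67,{"qcb":90,"xm":82},81],"qe":55,"u":53}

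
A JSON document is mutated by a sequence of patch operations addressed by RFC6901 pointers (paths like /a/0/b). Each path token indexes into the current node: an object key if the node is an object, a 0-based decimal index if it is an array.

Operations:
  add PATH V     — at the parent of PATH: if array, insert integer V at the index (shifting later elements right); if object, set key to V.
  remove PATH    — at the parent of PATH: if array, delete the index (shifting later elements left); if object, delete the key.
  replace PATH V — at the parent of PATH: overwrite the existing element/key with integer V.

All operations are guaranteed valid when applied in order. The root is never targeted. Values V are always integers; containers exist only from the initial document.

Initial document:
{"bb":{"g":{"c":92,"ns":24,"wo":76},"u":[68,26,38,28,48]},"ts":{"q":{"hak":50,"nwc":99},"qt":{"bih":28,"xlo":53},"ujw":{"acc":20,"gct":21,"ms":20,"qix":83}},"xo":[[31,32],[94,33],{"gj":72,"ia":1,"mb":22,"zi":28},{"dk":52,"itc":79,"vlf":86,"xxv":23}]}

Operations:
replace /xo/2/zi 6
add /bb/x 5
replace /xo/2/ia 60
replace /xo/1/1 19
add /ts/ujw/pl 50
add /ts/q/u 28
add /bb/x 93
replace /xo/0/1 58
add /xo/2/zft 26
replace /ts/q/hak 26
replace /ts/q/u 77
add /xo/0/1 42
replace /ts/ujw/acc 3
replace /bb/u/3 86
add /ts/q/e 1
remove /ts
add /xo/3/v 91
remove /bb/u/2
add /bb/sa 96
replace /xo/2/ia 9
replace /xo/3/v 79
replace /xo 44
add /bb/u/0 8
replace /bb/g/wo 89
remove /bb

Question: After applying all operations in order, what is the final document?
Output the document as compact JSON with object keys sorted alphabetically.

After op 1 (replace /xo/2/zi 6): {"bb":{"g":{"c":92,"ns":24,"wo":76},"u":[68,26,38,28,48]},"ts":{"q":{"hak":50,"nwc":99},"qt":{"bih":28,"xlo":53},"ujw":{"acc":20,"gct":21,"ms":20,"qix":83}},"xo":[[31,32],[94,33],{"gj":72,"ia":1,"mb":22,"zi":6},{"dk":52,"itc":79,"vlf":86,"xxv":23}]}
After op 2 (add /bb/x 5): {"bb":{"g":{"c":92,"ns":24,"wo":76},"u":[68,26,38,28,48],"x":5},"ts":{"q":{"hak":50,"nwc":99},"qt":{"bih":28,"xlo":53},"ujw":{"acc":20,"gct":21,"ms":20,"qix":83}},"xo":[[31,32],[94,33],{"gj":72,"ia":1,"mb":22,"zi":6},{"dk":52,"itc":79,"vlf":86,"xxv":23}]}
After op 3 (replace /xo/2/ia 60): {"bb":{"g":{"c":92,"ns":24,"wo":76},"u":[68,26,38,28,48],"x":5},"ts":{"q":{"hak":50,"nwc":99},"qt":{"bih":28,"xlo":53},"ujw":{"acc":20,"gct":21,"ms":20,"qix":83}},"xo":[[31,32],[94,33],{"gj":72,"ia":60,"mb":22,"zi":6},{"dk":52,"itc":79,"vlf":86,"xxv":23}]}
After op 4 (replace /xo/1/1 19): {"bb":{"g":{"c":92,"ns":24,"wo":76},"u":[68,26,38,28,48],"x":5},"ts":{"q":{"hak":50,"nwc":99},"qt":{"bih":28,"xlo":53},"ujw":{"acc":20,"gct":21,"ms":20,"qix":83}},"xo":[[31,32],[94,19],{"gj":72,"ia":60,"mb":22,"zi":6},{"dk":52,"itc":79,"vlf":86,"xxv":23}]}
After op 5 (add /ts/ujw/pl 50): {"bb":{"g":{"c":92,"ns":24,"wo":76},"u":[68,26,38,28,48],"x":5},"ts":{"q":{"hak":50,"nwc":99},"qt":{"bih":28,"xlo":53},"ujw":{"acc":20,"gct":21,"ms":20,"pl":50,"qix":83}},"xo":[[31,32],[94,19],{"gj":72,"ia":60,"mb":22,"zi":6},{"dk":52,"itc":79,"vlf":86,"xxv":23}]}
After op 6 (add /ts/q/u 28): {"bb":{"g":{"c":92,"ns":24,"wo":76},"u":[68,26,38,28,48],"x":5},"ts":{"q":{"hak":50,"nwc":99,"u":28},"qt":{"bih":28,"xlo":53},"ujw":{"acc":20,"gct":21,"ms":20,"pl":50,"qix":83}},"xo":[[31,32],[94,19],{"gj":72,"ia":60,"mb":22,"zi":6},{"dk":52,"itc":79,"vlf":86,"xxv":23}]}
After op 7 (add /bb/x 93): {"bb":{"g":{"c":92,"ns":24,"wo":76},"u":[68,26,38,28,48],"x":93},"ts":{"q":{"hak":50,"nwc":99,"u":28},"qt":{"bih":28,"xlo":53},"ujw":{"acc":20,"gct":21,"ms":20,"pl":50,"qix":83}},"xo":[[31,32],[94,19],{"gj":72,"ia":60,"mb":22,"zi":6},{"dk":52,"itc":79,"vlf":86,"xxv":23}]}
After op 8 (replace /xo/0/1 58): {"bb":{"g":{"c":92,"ns":24,"wo":76},"u":[68,26,38,28,48],"x":93},"ts":{"q":{"hak":50,"nwc":99,"u":28},"qt":{"bih":28,"xlo":53},"ujw":{"acc":20,"gct":21,"ms":20,"pl":50,"qix":83}},"xo":[[31,58],[94,19],{"gj":72,"ia":60,"mb":22,"zi":6},{"dk":52,"itc":79,"vlf":86,"xxv":23}]}
After op 9 (add /xo/2/zft 26): {"bb":{"g":{"c":92,"ns":24,"wo":76},"u":[68,26,38,28,48],"x":93},"ts":{"q":{"hak":50,"nwc":99,"u":28},"qt":{"bih":28,"xlo":53},"ujw":{"acc":20,"gct":21,"ms":20,"pl":50,"qix":83}},"xo":[[31,58],[94,19],{"gj":72,"ia":60,"mb":22,"zft":26,"zi":6},{"dk":52,"itc":79,"vlf":86,"xxv":23}]}
After op 10 (replace /ts/q/hak 26): {"bb":{"g":{"c":92,"ns":24,"wo":76},"u":[68,26,38,28,48],"x":93},"ts":{"q":{"hak":26,"nwc":99,"u":28},"qt":{"bih":28,"xlo":53},"ujw":{"acc":20,"gct":21,"ms":20,"pl":50,"qix":83}},"xo":[[31,58],[94,19],{"gj":72,"ia":60,"mb":22,"zft":26,"zi":6},{"dk":52,"itc":79,"vlf":86,"xxv":23}]}
After op 11 (replace /ts/q/u 77): {"bb":{"g":{"c":92,"ns":24,"wo":76},"u":[68,26,38,28,48],"x":93},"ts":{"q":{"hak":26,"nwc":99,"u":77},"qt":{"bih":28,"xlo":53},"ujw":{"acc":20,"gct":21,"ms":20,"pl":50,"qix":83}},"xo":[[31,58],[94,19],{"gj":72,"ia":60,"mb":22,"zft":26,"zi":6},{"dk":52,"itc":79,"vlf":86,"xxv":23}]}
After op 12 (add /xo/0/1 42): {"bb":{"g":{"c":92,"ns":24,"wo":76},"u":[68,26,38,28,48],"x":93},"ts":{"q":{"hak":26,"nwc":99,"u":77},"qt":{"bih":28,"xlo":53},"ujw":{"acc":20,"gct":21,"ms":20,"pl":50,"qix":83}},"xo":[[31,42,58],[94,19],{"gj":72,"ia":60,"mb":22,"zft":26,"zi":6},{"dk":52,"itc":79,"vlf":86,"xxv":23}]}
After op 13 (replace /ts/ujw/acc 3): {"bb":{"g":{"c":92,"ns":24,"wo":76},"u":[68,26,38,28,48],"x":93},"ts":{"q":{"hak":26,"nwc":99,"u":77},"qt":{"bih":28,"xlo":53},"ujw":{"acc":3,"gct":21,"ms":20,"pl":50,"qix":83}},"xo":[[31,42,58],[94,19],{"gj":72,"ia":60,"mb":22,"zft":26,"zi":6},{"dk":52,"itc":79,"vlf":86,"xxv":23}]}
After op 14 (replace /bb/u/3 86): {"bb":{"g":{"c":92,"ns":24,"wo":76},"u":[68,26,38,86,48],"x":93},"ts":{"q":{"hak":26,"nwc":99,"u":77},"qt":{"bih":28,"xlo":53},"ujw":{"acc":3,"gct":21,"ms":20,"pl":50,"qix":83}},"xo":[[31,42,58],[94,19],{"gj":72,"ia":60,"mb":22,"zft":26,"zi":6},{"dk":52,"itc":79,"vlf":86,"xxv":23}]}
After op 15 (add /ts/q/e 1): {"bb":{"g":{"c":92,"ns":24,"wo":76},"u":[68,26,38,86,48],"x":93},"ts":{"q":{"e":1,"hak":26,"nwc":99,"u":77},"qt":{"bih":28,"xlo":53},"ujw":{"acc":3,"gct":21,"ms":20,"pl":50,"qix":83}},"xo":[[31,42,58],[94,19],{"gj":72,"ia":60,"mb":22,"zft":26,"zi":6},{"dk":52,"itc":79,"vlf":86,"xxv":23}]}
After op 16 (remove /ts): {"bb":{"g":{"c":92,"ns":24,"wo":76},"u":[68,26,38,86,48],"x":93},"xo":[[31,42,58],[94,19],{"gj":72,"ia":60,"mb":22,"zft":26,"zi":6},{"dk":52,"itc":79,"vlf":86,"xxv":23}]}
After op 17 (add /xo/3/v 91): {"bb":{"g":{"c":92,"ns":24,"wo":76},"u":[68,26,38,86,48],"x":93},"xo":[[31,42,58],[94,19],{"gj":72,"ia":60,"mb":22,"zft":26,"zi":6},{"dk":52,"itc":79,"v":91,"vlf":86,"xxv":23}]}
After op 18 (remove /bb/u/2): {"bb":{"g":{"c":92,"ns":24,"wo":76},"u":[68,26,86,48],"x":93},"xo":[[31,42,58],[94,19],{"gj":72,"ia":60,"mb":22,"zft":26,"zi":6},{"dk":52,"itc":79,"v":91,"vlf":86,"xxv":23}]}
After op 19 (add /bb/sa 96): {"bb":{"g":{"c":92,"ns":24,"wo":76},"sa":96,"u":[68,26,86,48],"x":93},"xo":[[31,42,58],[94,19],{"gj":72,"ia":60,"mb":22,"zft":26,"zi":6},{"dk":52,"itc":79,"v":91,"vlf":86,"xxv":23}]}
After op 20 (replace /xo/2/ia 9): {"bb":{"g":{"c":92,"ns":24,"wo":76},"sa":96,"u":[68,26,86,48],"x":93},"xo":[[31,42,58],[94,19],{"gj":72,"ia":9,"mb":22,"zft":26,"zi":6},{"dk":52,"itc":79,"v":91,"vlf":86,"xxv":23}]}
After op 21 (replace /xo/3/v 79): {"bb":{"g":{"c":92,"ns":24,"wo":76},"sa":96,"u":[68,26,86,48],"x":93},"xo":[[31,42,58],[94,19],{"gj":72,"ia":9,"mb":22,"zft":26,"zi":6},{"dk":52,"itc":79,"v":79,"vlf":86,"xxv":23}]}
After op 22 (replace /xo 44): {"bb":{"g":{"c":92,"ns":24,"wo":76},"sa":96,"u":[68,26,86,48],"x":93},"xo":44}
After op 23 (add /bb/u/0 8): {"bb":{"g":{"c":92,"ns":24,"wo":76},"sa":96,"u":[8,68,26,86,48],"x":93},"xo":44}
After op 24 (replace /bb/g/wo 89): {"bb":{"g":{"c":92,"ns":24,"wo":89},"sa":96,"u":[8,68,26,86,48],"x":93},"xo":44}
After op 25 (remove /bb): {"xo":44}

Answer: {"xo":44}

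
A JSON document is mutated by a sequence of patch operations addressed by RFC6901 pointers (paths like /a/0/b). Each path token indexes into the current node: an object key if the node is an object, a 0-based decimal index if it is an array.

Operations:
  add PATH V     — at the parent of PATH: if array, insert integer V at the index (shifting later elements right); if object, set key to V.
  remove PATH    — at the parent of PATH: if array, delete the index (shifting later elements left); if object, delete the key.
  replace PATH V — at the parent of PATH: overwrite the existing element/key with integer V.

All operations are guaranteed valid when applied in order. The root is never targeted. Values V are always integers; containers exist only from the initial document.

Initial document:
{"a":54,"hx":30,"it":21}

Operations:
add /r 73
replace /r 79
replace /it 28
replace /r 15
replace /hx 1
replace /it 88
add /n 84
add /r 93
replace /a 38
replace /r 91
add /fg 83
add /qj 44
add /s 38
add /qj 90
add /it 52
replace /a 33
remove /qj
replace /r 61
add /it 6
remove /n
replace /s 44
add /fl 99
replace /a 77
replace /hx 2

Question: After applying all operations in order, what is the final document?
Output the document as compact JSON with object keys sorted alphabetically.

Answer: {"a":77,"fg":83,"fl":99,"hx":2,"it":6,"r":61,"s":44}

Derivation:
After op 1 (add /r 73): {"a":54,"hx":30,"it":21,"r":73}
After op 2 (replace /r 79): {"a":54,"hx":30,"it":21,"r":79}
After op 3 (replace /it 28): {"a":54,"hx":30,"it":28,"r":79}
After op 4 (replace /r 15): {"a":54,"hx":30,"it":28,"r":15}
After op 5 (replace /hx 1): {"a":54,"hx":1,"it":28,"r":15}
After op 6 (replace /it 88): {"a":54,"hx":1,"it":88,"r":15}
After op 7 (add /n 84): {"a":54,"hx":1,"it":88,"n":84,"r":15}
After op 8 (add /r 93): {"a":54,"hx":1,"it":88,"n":84,"r":93}
After op 9 (replace /a 38): {"a":38,"hx":1,"it":88,"n":84,"r":93}
After op 10 (replace /r 91): {"a":38,"hx":1,"it":88,"n":84,"r":91}
After op 11 (add /fg 83): {"a":38,"fg":83,"hx":1,"it":88,"n":84,"r":91}
After op 12 (add /qj 44): {"a":38,"fg":83,"hx":1,"it":88,"n":84,"qj":44,"r":91}
After op 13 (add /s 38): {"a":38,"fg":83,"hx":1,"it":88,"n":84,"qj":44,"r":91,"s":38}
After op 14 (add /qj 90): {"a":38,"fg":83,"hx":1,"it":88,"n":84,"qj":90,"r":91,"s":38}
After op 15 (add /it 52): {"a":38,"fg":83,"hx":1,"it":52,"n":84,"qj":90,"r":91,"s":38}
After op 16 (replace /a 33): {"a":33,"fg":83,"hx":1,"it":52,"n":84,"qj":90,"r":91,"s":38}
After op 17 (remove /qj): {"a":33,"fg":83,"hx":1,"it":52,"n":84,"r":91,"s":38}
After op 18 (replace /r 61): {"a":33,"fg":83,"hx":1,"it":52,"n":84,"r":61,"s":38}
After op 19 (add /it 6): {"a":33,"fg":83,"hx":1,"it":6,"n":84,"r":61,"s":38}
After op 20 (remove /n): {"a":33,"fg":83,"hx":1,"it":6,"r":61,"s":38}
After op 21 (replace /s 44): {"a":33,"fg":83,"hx":1,"it":6,"r":61,"s":44}
After op 22 (add /fl 99): {"a":33,"fg":83,"fl":99,"hx":1,"it":6,"r":61,"s":44}
After op 23 (replace /a 77): {"a":77,"fg":83,"fl":99,"hx":1,"it":6,"r":61,"s":44}
After op 24 (replace /hx 2): {"a":77,"fg":83,"fl":99,"hx":2,"it":6,"r":61,"s":44}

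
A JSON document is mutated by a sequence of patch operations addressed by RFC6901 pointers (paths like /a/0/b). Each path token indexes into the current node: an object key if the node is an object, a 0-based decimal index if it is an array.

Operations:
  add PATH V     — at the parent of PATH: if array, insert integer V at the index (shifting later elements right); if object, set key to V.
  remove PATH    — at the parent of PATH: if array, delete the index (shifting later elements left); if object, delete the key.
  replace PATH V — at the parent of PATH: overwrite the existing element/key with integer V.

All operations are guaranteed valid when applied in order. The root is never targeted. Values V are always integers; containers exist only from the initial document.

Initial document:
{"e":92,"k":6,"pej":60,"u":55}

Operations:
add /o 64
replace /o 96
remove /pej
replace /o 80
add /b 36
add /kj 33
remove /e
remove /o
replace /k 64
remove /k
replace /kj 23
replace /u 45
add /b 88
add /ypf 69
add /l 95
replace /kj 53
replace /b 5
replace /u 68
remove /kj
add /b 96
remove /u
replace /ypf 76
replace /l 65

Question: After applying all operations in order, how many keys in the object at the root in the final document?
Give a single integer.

Answer: 3

Derivation:
After op 1 (add /o 64): {"e":92,"k":6,"o":64,"pej":60,"u":55}
After op 2 (replace /o 96): {"e":92,"k":6,"o":96,"pej":60,"u":55}
After op 3 (remove /pej): {"e":92,"k":6,"o":96,"u":55}
After op 4 (replace /o 80): {"e":92,"k":6,"o":80,"u":55}
After op 5 (add /b 36): {"b":36,"e":92,"k":6,"o":80,"u":55}
After op 6 (add /kj 33): {"b":36,"e":92,"k":6,"kj":33,"o":80,"u":55}
After op 7 (remove /e): {"b":36,"k":6,"kj":33,"o":80,"u":55}
After op 8 (remove /o): {"b":36,"k":6,"kj":33,"u":55}
After op 9 (replace /k 64): {"b":36,"k":64,"kj":33,"u":55}
After op 10 (remove /k): {"b":36,"kj":33,"u":55}
After op 11 (replace /kj 23): {"b":36,"kj":23,"u":55}
After op 12 (replace /u 45): {"b":36,"kj":23,"u":45}
After op 13 (add /b 88): {"b":88,"kj":23,"u":45}
After op 14 (add /ypf 69): {"b":88,"kj":23,"u":45,"ypf":69}
After op 15 (add /l 95): {"b":88,"kj":23,"l":95,"u":45,"ypf":69}
After op 16 (replace /kj 53): {"b":88,"kj":53,"l":95,"u":45,"ypf":69}
After op 17 (replace /b 5): {"b":5,"kj":53,"l":95,"u":45,"ypf":69}
After op 18 (replace /u 68): {"b":5,"kj":53,"l":95,"u":68,"ypf":69}
After op 19 (remove /kj): {"b":5,"l":95,"u":68,"ypf":69}
After op 20 (add /b 96): {"b":96,"l":95,"u":68,"ypf":69}
After op 21 (remove /u): {"b":96,"l":95,"ypf":69}
After op 22 (replace /ypf 76): {"b":96,"l":95,"ypf":76}
After op 23 (replace /l 65): {"b":96,"l":65,"ypf":76}
Size at the root: 3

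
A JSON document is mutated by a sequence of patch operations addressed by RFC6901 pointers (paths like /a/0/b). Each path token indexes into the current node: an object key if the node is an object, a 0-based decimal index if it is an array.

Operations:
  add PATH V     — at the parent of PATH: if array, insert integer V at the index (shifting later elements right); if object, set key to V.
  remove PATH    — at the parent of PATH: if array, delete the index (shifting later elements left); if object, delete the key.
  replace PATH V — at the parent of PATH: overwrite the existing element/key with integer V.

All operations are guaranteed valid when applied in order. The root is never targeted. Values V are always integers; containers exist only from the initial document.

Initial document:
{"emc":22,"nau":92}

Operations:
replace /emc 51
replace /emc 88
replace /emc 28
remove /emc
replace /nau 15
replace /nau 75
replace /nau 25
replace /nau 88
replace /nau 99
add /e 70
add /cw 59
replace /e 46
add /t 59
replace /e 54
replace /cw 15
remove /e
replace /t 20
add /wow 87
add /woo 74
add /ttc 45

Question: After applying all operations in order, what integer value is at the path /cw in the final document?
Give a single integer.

After op 1 (replace /emc 51): {"emc":51,"nau":92}
After op 2 (replace /emc 88): {"emc":88,"nau":92}
After op 3 (replace /emc 28): {"emc":28,"nau":92}
After op 4 (remove /emc): {"nau":92}
After op 5 (replace /nau 15): {"nau":15}
After op 6 (replace /nau 75): {"nau":75}
After op 7 (replace /nau 25): {"nau":25}
After op 8 (replace /nau 88): {"nau":88}
After op 9 (replace /nau 99): {"nau":99}
After op 10 (add /e 70): {"e":70,"nau":99}
After op 11 (add /cw 59): {"cw":59,"e":70,"nau":99}
After op 12 (replace /e 46): {"cw":59,"e":46,"nau":99}
After op 13 (add /t 59): {"cw":59,"e":46,"nau":99,"t":59}
After op 14 (replace /e 54): {"cw":59,"e":54,"nau":99,"t":59}
After op 15 (replace /cw 15): {"cw":15,"e":54,"nau":99,"t":59}
After op 16 (remove /e): {"cw":15,"nau":99,"t":59}
After op 17 (replace /t 20): {"cw":15,"nau":99,"t":20}
After op 18 (add /wow 87): {"cw":15,"nau":99,"t":20,"wow":87}
After op 19 (add /woo 74): {"cw":15,"nau":99,"t":20,"woo":74,"wow":87}
After op 20 (add /ttc 45): {"cw":15,"nau":99,"t":20,"ttc":45,"woo":74,"wow":87}
Value at /cw: 15

Answer: 15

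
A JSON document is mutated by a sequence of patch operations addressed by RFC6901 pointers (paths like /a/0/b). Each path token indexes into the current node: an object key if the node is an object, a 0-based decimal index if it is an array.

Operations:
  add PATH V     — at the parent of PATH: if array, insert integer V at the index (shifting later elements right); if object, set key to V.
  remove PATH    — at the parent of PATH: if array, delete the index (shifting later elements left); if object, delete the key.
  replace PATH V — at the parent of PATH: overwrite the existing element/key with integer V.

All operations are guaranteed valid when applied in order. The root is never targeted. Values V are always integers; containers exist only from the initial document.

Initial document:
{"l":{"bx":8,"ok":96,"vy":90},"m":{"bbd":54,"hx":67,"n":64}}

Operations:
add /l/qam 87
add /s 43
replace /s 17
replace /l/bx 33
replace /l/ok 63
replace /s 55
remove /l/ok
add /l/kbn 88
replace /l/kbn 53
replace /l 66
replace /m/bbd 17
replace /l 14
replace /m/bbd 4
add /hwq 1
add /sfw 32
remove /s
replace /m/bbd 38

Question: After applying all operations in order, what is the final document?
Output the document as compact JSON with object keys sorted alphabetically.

After op 1 (add /l/qam 87): {"l":{"bx":8,"ok":96,"qam":87,"vy":90},"m":{"bbd":54,"hx":67,"n":64}}
After op 2 (add /s 43): {"l":{"bx":8,"ok":96,"qam":87,"vy":90},"m":{"bbd":54,"hx":67,"n":64},"s":43}
After op 3 (replace /s 17): {"l":{"bx":8,"ok":96,"qam":87,"vy":90},"m":{"bbd":54,"hx":67,"n":64},"s":17}
After op 4 (replace /l/bx 33): {"l":{"bx":33,"ok":96,"qam":87,"vy":90},"m":{"bbd":54,"hx":67,"n":64},"s":17}
After op 5 (replace /l/ok 63): {"l":{"bx":33,"ok":63,"qam":87,"vy":90},"m":{"bbd":54,"hx":67,"n":64},"s":17}
After op 6 (replace /s 55): {"l":{"bx":33,"ok":63,"qam":87,"vy":90},"m":{"bbd":54,"hx":67,"n":64},"s":55}
After op 7 (remove /l/ok): {"l":{"bx":33,"qam":87,"vy":90},"m":{"bbd":54,"hx":67,"n":64},"s":55}
After op 8 (add /l/kbn 88): {"l":{"bx":33,"kbn":88,"qam":87,"vy":90},"m":{"bbd":54,"hx":67,"n":64},"s":55}
After op 9 (replace /l/kbn 53): {"l":{"bx":33,"kbn":53,"qam":87,"vy":90},"m":{"bbd":54,"hx":67,"n":64},"s":55}
After op 10 (replace /l 66): {"l":66,"m":{"bbd":54,"hx":67,"n":64},"s":55}
After op 11 (replace /m/bbd 17): {"l":66,"m":{"bbd":17,"hx":67,"n":64},"s":55}
After op 12 (replace /l 14): {"l":14,"m":{"bbd":17,"hx":67,"n":64},"s":55}
After op 13 (replace /m/bbd 4): {"l":14,"m":{"bbd":4,"hx":67,"n":64},"s":55}
After op 14 (add /hwq 1): {"hwq":1,"l":14,"m":{"bbd":4,"hx":67,"n":64},"s":55}
After op 15 (add /sfw 32): {"hwq":1,"l":14,"m":{"bbd":4,"hx":67,"n":64},"s":55,"sfw":32}
After op 16 (remove /s): {"hwq":1,"l":14,"m":{"bbd":4,"hx":67,"n":64},"sfw":32}
After op 17 (replace /m/bbd 38): {"hwq":1,"l":14,"m":{"bbd":38,"hx":67,"n":64},"sfw":32}

Answer: {"hwq":1,"l":14,"m":{"bbd":38,"hx":67,"n":64},"sfw":32}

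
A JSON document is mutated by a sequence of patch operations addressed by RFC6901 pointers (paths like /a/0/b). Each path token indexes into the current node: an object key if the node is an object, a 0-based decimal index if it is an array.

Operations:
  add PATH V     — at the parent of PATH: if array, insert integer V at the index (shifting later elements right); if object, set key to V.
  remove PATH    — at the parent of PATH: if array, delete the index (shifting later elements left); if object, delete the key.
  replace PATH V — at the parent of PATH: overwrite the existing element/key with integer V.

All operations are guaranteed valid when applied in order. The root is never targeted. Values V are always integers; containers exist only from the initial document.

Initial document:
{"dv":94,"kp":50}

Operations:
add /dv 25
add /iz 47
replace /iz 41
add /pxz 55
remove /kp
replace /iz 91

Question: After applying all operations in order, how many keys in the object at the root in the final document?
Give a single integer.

After op 1 (add /dv 25): {"dv":25,"kp":50}
After op 2 (add /iz 47): {"dv":25,"iz":47,"kp":50}
After op 3 (replace /iz 41): {"dv":25,"iz":41,"kp":50}
After op 4 (add /pxz 55): {"dv":25,"iz":41,"kp":50,"pxz":55}
After op 5 (remove /kp): {"dv":25,"iz":41,"pxz":55}
After op 6 (replace /iz 91): {"dv":25,"iz":91,"pxz":55}
Size at the root: 3

Answer: 3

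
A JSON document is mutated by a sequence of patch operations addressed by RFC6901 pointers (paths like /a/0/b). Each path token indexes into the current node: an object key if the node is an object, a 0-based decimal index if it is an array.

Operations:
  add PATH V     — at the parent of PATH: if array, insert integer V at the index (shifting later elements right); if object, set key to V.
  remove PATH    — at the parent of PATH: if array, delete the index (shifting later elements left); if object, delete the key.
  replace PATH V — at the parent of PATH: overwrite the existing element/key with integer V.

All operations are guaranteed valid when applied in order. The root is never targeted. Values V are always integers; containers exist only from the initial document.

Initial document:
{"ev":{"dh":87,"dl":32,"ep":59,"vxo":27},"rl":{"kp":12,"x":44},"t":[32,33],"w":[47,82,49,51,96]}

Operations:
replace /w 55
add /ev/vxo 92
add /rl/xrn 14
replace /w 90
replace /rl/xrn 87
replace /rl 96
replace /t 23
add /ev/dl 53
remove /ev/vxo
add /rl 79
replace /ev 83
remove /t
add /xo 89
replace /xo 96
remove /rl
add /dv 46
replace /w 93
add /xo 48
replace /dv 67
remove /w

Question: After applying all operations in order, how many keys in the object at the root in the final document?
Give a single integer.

Answer: 3

Derivation:
After op 1 (replace /w 55): {"ev":{"dh":87,"dl":32,"ep":59,"vxo":27},"rl":{"kp":12,"x":44},"t":[32,33],"w":55}
After op 2 (add /ev/vxo 92): {"ev":{"dh":87,"dl":32,"ep":59,"vxo":92},"rl":{"kp":12,"x":44},"t":[32,33],"w":55}
After op 3 (add /rl/xrn 14): {"ev":{"dh":87,"dl":32,"ep":59,"vxo":92},"rl":{"kp":12,"x":44,"xrn":14},"t":[32,33],"w":55}
After op 4 (replace /w 90): {"ev":{"dh":87,"dl":32,"ep":59,"vxo":92},"rl":{"kp":12,"x":44,"xrn":14},"t":[32,33],"w":90}
After op 5 (replace /rl/xrn 87): {"ev":{"dh":87,"dl":32,"ep":59,"vxo":92},"rl":{"kp":12,"x":44,"xrn":87},"t":[32,33],"w":90}
After op 6 (replace /rl 96): {"ev":{"dh":87,"dl":32,"ep":59,"vxo":92},"rl":96,"t":[32,33],"w":90}
After op 7 (replace /t 23): {"ev":{"dh":87,"dl":32,"ep":59,"vxo":92},"rl":96,"t":23,"w":90}
After op 8 (add /ev/dl 53): {"ev":{"dh":87,"dl":53,"ep":59,"vxo":92},"rl":96,"t":23,"w":90}
After op 9 (remove /ev/vxo): {"ev":{"dh":87,"dl":53,"ep":59},"rl":96,"t":23,"w":90}
After op 10 (add /rl 79): {"ev":{"dh":87,"dl":53,"ep":59},"rl":79,"t":23,"w":90}
After op 11 (replace /ev 83): {"ev":83,"rl":79,"t":23,"w":90}
After op 12 (remove /t): {"ev":83,"rl":79,"w":90}
After op 13 (add /xo 89): {"ev":83,"rl":79,"w":90,"xo":89}
After op 14 (replace /xo 96): {"ev":83,"rl":79,"w":90,"xo":96}
After op 15 (remove /rl): {"ev":83,"w":90,"xo":96}
After op 16 (add /dv 46): {"dv":46,"ev":83,"w":90,"xo":96}
After op 17 (replace /w 93): {"dv":46,"ev":83,"w":93,"xo":96}
After op 18 (add /xo 48): {"dv":46,"ev":83,"w":93,"xo":48}
After op 19 (replace /dv 67): {"dv":67,"ev":83,"w":93,"xo":48}
After op 20 (remove /w): {"dv":67,"ev":83,"xo":48}
Size at the root: 3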